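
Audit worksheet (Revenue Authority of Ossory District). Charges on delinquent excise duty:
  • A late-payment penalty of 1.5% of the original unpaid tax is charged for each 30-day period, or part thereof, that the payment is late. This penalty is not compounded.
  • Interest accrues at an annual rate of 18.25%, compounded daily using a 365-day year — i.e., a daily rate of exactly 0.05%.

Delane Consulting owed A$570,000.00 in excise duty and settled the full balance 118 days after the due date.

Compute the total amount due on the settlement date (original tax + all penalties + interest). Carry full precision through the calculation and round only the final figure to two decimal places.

Penalty periods: ⌈118/30⌉ = 4; penalty = 4 × 1.5% × A$570,000.00 = A$34,200.00
Interest: A$570,000.00 × ((1 + 0.0005)^118 − 1) = A$570,000.00 × 0.06075960… = A$34,632.9718…
Total = A$570,000.00 + A$34,200.0000 + A$34,632.9718… = A$638,832.97

A$638,832.97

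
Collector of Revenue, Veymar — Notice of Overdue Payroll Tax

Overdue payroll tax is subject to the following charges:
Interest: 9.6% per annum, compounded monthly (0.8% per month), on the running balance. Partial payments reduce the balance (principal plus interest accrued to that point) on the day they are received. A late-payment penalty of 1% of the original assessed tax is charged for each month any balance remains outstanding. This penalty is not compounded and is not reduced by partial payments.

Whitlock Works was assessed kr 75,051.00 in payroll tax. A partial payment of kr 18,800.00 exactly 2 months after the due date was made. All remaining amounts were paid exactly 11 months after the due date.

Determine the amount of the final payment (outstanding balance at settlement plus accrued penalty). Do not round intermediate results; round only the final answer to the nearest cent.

kr 69,983.99

Balance at month 2: kr 75,051.0000 × (1 + 0.008)^2 = kr 76,256.6193…
After kr 18,800.00 payment: kr 76,256.6193… − kr 18,800.00 = kr 57,456.6193…
Balance at month 11: kr 57,456.6193… × (1 + 0.008)^9 = kr 61,728.3769…
Penalty: 11 × 1% × kr 75,051.00 = kr 8,255.61
Final settlement = outstanding balance + penalty = kr 61,728.3769… + kr 8,255.61 = kr 69,983.99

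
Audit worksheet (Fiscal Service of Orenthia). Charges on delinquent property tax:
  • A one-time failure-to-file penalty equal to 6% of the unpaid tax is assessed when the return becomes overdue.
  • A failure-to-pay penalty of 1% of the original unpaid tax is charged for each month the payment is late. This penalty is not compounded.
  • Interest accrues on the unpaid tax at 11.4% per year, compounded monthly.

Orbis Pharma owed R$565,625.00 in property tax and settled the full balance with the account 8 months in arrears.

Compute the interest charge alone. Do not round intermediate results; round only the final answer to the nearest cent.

Interest (11.4%/yr ÷ 12 = 0.95%/month): R$565,625.00 × ((1 + 0.0095)^8 − 1) = R$44,444.3167…

R$44,444.32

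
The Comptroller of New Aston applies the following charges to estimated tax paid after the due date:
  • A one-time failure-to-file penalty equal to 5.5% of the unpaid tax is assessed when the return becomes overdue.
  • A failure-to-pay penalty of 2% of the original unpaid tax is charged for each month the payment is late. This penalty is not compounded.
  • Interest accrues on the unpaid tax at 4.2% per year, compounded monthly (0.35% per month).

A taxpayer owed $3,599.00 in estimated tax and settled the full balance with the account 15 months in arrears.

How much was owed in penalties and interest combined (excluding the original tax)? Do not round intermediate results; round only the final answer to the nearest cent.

Failure-to-file penalty: 5.5% × $3,599.00 = $197.95…
Failure-to-pay penalty: 15 × 2% × $3,599.00 = $1,079.70
Interest: $3,599.00 × ((1 + 0.0035)^15 − 1) = $3,599.00 × 0.0538060… = $193.6477…
Penalties + interest = $1,277.6450 + $193.6477… = $1,471.29

$1,471.29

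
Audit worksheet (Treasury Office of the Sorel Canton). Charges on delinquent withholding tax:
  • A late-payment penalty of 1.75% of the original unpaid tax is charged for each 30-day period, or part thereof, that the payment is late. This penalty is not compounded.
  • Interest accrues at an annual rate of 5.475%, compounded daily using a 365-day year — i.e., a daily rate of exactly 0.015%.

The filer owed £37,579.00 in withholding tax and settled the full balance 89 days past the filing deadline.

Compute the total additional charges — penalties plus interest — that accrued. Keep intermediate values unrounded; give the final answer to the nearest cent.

Penalty periods: ⌈89/30⌉ = 3; penalty = 3 × 1.75% × £37,579.00 = £1,972.90…
Interest: £37,579.00 × ((1 + 0.00015)^89 − 1) = £37,579.00 × 0.01343849… = £505.0052…
Penalties + interest = £1,972.8975 + £505.0052… = £2,477.90

£2,477.90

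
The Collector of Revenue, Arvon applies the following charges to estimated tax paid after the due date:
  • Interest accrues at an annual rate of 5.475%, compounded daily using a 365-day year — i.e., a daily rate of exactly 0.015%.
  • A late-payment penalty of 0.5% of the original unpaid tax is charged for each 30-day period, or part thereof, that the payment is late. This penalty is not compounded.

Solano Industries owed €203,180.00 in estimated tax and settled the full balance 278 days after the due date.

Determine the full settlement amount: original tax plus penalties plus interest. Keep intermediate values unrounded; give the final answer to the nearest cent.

Penalty periods: ⌈278/30⌉ = 10; penalty = 10 × 0.5% × €203,180.00 = €10,159.00
Interest: €203,180.00 × ((1 + 0.00015)^278 − 1) = €203,180.00 × 0.04257840… = €8,651.0787…
Total = €203,180.00 + €10,159.0000 + €8,651.0787… = €221,990.08

€221,990.08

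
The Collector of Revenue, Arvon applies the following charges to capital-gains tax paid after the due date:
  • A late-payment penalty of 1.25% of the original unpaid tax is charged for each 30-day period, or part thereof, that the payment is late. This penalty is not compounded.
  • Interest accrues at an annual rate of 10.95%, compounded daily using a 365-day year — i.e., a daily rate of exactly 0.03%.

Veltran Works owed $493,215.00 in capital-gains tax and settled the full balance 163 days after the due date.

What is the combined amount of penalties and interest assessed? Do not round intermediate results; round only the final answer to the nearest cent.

$61,704.96

Penalty periods: ⌈163/30⌉ = 6; penalty = 6 × 1.25% × $493,215.00 = $36,991.13…
Interest: $493,215.00 × ((1 + 0.0003)^163 − 1) = $493,215.00 × 0.05010763… = $24,713.8362…
Penalties + interest = $36,991.1250 + $24,713.8362… = $61,704.96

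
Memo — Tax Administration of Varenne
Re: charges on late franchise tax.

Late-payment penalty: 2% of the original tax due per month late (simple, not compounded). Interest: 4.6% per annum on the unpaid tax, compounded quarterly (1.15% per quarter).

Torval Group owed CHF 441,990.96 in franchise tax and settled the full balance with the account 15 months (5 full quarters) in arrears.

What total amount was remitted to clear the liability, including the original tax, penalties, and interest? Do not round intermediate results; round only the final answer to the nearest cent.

CHF 600,594.02

Late-payment penalty: 15 × 2% × CHF 441,990.96 = CHF 132,597.29…
Interest: CHF 441,990.96 × ((1 + 0.0115)^5 − 1) = CHF 441,990.96 × 0.0588378… = CHF 26,005.7741…
Total = CHF 441,990.96 + CHF 132,597.2880 + CHF 26,005.7741… = CHF 600,594.02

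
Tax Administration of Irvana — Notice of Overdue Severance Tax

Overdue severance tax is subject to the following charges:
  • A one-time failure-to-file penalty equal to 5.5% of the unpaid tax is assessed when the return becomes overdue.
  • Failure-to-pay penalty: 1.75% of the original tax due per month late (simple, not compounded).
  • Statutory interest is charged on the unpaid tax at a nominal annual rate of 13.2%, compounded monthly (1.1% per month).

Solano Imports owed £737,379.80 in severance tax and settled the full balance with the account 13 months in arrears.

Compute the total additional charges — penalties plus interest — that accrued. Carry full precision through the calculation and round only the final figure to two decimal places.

Failure-to-file penalty: 5.5% × £737,379.80 = £40,555.89…
Failure-to-pay penalty = 1.75% × £737,379.80 × 13 mo = £167,753.90…
Interest: £737,379.80 × ((1 + 0.011)^13 − 1) = £737,379.80 × 0.1528293… = £112,693.2716…
Penalties + interest = £208,309.7935 + £112,693.2716… = £321,003.07

£321,003.07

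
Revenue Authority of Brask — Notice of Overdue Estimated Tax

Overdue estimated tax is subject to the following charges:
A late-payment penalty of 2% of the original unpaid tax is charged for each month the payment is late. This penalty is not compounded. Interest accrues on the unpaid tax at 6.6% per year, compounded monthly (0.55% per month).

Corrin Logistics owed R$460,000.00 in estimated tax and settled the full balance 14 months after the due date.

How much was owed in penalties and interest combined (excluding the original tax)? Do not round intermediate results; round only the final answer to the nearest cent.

R$165,514.55

Late-payment penalty = 2% × R$460,000.00 × 14 mo = R$128,800.00
Interest: R$460,000.00 × ((1 + 0.0055)^14 − 1) = R$460,000.00 × 0.0798142… = R$36,714.5489…
Penalties + interest = R$128,800.0000 + R$36,714.5489… = R$165,514.55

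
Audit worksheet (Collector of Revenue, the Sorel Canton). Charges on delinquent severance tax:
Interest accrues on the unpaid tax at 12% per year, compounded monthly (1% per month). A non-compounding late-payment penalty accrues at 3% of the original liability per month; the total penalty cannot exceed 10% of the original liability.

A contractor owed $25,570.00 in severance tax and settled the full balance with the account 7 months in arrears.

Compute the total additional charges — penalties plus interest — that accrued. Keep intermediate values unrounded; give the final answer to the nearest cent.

Penalty (uncapped): 7 × 3% × $25,570.00 = $5,369.70; cap = 10% × $25,570.00 = $2,557.00 → penalty = $2,557.00
Interest: $25,570.00 × ((1 + 0.01)^7 − 1) = $25,570.00 × 0.0721354… = $1,844.5010…
Penalties + interest = $2,557.0000 + $1,844.5010… = $4,401.50

$4,401.50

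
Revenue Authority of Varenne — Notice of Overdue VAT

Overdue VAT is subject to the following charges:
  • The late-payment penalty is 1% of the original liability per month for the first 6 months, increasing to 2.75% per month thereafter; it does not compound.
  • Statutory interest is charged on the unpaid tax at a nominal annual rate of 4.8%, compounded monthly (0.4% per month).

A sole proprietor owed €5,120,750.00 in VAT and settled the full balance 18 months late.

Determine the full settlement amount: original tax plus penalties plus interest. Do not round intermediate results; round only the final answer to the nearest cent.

Penalty, months 1–6: 6 × 1% × €5,120,750.00 = €307,245.00
Penalty, months 7–18: 12 × 2.75% × €5,120,750.00 = €1,689,847.50
Interest: €5,120,750.00 × ((1 + 0.004)^18 − 1) = €5,120,750.00 × 0.0745010… = €381,501.0788…
Total = €5,120,750.00 + €1,997,092.5000 + €381,501.0788… = €7,499,343.58

€7,499,343.58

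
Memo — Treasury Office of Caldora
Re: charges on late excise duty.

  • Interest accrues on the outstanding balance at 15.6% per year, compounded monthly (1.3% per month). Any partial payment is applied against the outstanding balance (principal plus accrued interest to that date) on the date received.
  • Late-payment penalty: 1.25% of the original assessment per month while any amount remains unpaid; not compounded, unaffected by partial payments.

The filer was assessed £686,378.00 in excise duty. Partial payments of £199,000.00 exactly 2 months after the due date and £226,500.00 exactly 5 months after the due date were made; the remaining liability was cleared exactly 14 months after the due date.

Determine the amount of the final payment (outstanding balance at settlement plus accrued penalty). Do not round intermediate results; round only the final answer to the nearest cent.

Balance at month 2: £686,378.0000 × (1 + 0.013)^2 = £704,339.8259…
After £199,000.00 payment: £704,339.8259… − £199,000.00 = £505,339.8259…
Balance at month 5: £505,339.8259… × (1 + 0.013)^3 = £525,305.3966…
After £226,500.00 payment: £525,305.3966… − £226,500.00 = £298,805.3966…
Balance at month 14: £298,805.3966… × (1 + 0.013)^9 = £335,639.7934…
Penalty: 14 × 1.25% × £686,378.00 = £120,116.15
Final settlement = outstanding balance + penalty = £335,639.7934… + £120,116.15 = £455,755.94

£455,755.94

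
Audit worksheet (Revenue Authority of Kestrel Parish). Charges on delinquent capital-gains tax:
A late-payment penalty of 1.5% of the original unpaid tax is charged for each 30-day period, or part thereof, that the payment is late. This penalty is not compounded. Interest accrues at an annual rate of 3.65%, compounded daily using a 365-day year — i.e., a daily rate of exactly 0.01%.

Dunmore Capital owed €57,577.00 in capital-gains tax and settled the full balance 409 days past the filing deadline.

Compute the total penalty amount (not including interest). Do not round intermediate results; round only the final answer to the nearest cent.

Penalty periods: ⌈409/30⌉ = 14; penalty = 14 × 1.5% × €57,577.00 = €12,091.17

€12,091.17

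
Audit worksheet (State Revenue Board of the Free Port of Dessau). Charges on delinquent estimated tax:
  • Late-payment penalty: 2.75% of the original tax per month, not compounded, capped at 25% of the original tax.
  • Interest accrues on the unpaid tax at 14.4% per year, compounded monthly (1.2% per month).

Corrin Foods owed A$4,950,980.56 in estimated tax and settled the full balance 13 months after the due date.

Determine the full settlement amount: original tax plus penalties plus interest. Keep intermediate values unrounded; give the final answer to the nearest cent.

Penalty (uncapped): 13 × 2.75% × A$4,950,980.56 = A$1,769,975.55…; cap = 25% × A$4,950,980.56 = A$1,237,745.14 → penalty = A$1,237,745.14
Interest: A$4,950,980.56 × ((1 + 0.012)^13 − 1) = A$4,950,980.56 × 0.1677414… = A$830,484.2108…
Total = A$4,950,980.56 + A$1,237,745.1400 + A$830,484.2108… = A$7,019,209.91

A$7,019,209.91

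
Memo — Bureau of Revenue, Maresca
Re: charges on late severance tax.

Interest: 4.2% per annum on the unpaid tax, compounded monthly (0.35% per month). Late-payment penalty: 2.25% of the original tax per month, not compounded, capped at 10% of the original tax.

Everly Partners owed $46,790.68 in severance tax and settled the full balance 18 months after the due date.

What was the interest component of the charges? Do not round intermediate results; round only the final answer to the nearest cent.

Interest: $46,790.68 × ((1 + 0.0035)^18 − 1) = $46,790.68 × 0.0649097… = $3,037.1690…

$3,037.17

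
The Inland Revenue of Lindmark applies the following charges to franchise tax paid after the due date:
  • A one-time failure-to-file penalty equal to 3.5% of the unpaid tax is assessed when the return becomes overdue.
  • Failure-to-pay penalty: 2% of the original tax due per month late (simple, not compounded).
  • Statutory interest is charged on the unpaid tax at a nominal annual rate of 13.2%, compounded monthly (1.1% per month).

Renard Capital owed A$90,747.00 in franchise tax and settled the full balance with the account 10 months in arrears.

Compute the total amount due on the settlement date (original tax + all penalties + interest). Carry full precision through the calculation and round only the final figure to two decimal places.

Failure-to-file penalty: 3.5% × A$90,747.00 = A$3,176.15…
Failure-to-pay penalty: 10 × 2% × A$90,747.00 = A$18,149.40
Interest: A$90,747.00 × ((1 + 0.011)^10 − 1) = A$90,747.00 × 0.1156078… = A$10,491.0643…
Total = A$90,747.00 + A$21,325.5450 + A$10,491.0643… = A$122,563.61

A$122,563.61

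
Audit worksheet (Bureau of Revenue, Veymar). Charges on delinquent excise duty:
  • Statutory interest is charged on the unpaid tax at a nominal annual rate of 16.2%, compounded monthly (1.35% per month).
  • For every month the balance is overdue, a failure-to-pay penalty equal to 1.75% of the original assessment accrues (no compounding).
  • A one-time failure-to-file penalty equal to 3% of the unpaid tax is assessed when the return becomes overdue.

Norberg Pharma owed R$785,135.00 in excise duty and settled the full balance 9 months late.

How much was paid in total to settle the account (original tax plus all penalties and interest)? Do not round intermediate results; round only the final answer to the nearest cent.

R$1,033,058.58

Failure-to-file penalty: 3% × R$785,135.00 = R$23,554.05
Failure-to-pay penalty = 1.75% × R$785,135.00 × 9 mo = R$123,658.76…
Interest: R$785,135.00 × ((1 + 0.0135)^9 − 1) = R$785,135.00 × 0.1282719… = R$100,710.7689…
Total = R$785,135.00 + R$147,212.8125 + R$100,710.7689… = R$1,033,058.58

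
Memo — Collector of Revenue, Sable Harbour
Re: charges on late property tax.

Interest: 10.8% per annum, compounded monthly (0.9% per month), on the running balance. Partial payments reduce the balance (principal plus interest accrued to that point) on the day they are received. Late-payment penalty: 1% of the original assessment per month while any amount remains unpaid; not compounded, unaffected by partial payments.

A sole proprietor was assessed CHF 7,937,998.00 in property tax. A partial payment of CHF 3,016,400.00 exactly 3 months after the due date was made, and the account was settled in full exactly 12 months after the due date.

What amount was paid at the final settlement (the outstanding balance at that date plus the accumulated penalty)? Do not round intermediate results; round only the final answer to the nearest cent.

Balance at month 3: CHF 7,937,998.0000 × (1 + 0.009)^3 = CHF 8,154,258.6663…
After CHF 3,016,400.00 payment: CHF 8,154,258.6663… − CHF 3,016,400.00 = CHF 5,137,858.6663…
Balance at month 12: CHF 5,137,858.6663… × (1 + 0.009)^9 = CHF 5,569,326.1219…
Penalty: 12 × 1% × CHF 7,937,998.00 = CHF 952,559.76
Final settlement = outstanding balance + penalty = CHF 5,569,326.1219… + CHF 952,559.76 = CHF 6,521,885.88

CHF 6,521,885.88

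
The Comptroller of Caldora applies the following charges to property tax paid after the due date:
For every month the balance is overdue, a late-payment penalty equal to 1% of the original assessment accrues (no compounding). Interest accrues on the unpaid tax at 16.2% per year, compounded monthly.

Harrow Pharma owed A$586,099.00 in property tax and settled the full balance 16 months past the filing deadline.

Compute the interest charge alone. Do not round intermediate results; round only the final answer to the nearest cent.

A$140,259.51

Interest (16.2%/yr ÷ 12 = 1.35%/month): A$586,099.00 × ((1 + 0.0135)^16 − 1) = A$140,259.5096…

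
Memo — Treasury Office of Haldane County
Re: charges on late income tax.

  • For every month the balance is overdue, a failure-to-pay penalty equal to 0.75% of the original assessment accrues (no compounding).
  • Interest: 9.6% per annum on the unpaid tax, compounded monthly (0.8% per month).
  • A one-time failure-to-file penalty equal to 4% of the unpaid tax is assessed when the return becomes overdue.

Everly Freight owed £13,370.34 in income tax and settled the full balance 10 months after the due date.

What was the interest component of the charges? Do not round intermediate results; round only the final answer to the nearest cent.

Interest: £13,370.34 × ((1 + 0.008)^10 − 1) = £13,370.34 × 0.0829423… = £1,108.9669…

£1,108.97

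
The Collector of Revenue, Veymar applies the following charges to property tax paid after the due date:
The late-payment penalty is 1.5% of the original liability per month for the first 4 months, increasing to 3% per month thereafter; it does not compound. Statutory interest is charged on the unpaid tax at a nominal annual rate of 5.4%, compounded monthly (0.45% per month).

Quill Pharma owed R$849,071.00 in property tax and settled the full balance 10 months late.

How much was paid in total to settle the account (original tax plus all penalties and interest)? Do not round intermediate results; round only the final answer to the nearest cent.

Penalty, months 1–4: 4 × 1.5% × R$849,071.00 = R$50,944.26
Penalty, months 5–10: 6 × 3% × R$849,071.00 = R$152,832.78
Interest: R$849,071.00 × ((1 + 0.0045)^10 − 1) = R$849,071.00 × 0.0459223… = R$38,991.2691…
Total = R$849,071.00 + R$203,777.0400 + R$38,991.2691… = R$1,091,839.31

R$1,091,839.31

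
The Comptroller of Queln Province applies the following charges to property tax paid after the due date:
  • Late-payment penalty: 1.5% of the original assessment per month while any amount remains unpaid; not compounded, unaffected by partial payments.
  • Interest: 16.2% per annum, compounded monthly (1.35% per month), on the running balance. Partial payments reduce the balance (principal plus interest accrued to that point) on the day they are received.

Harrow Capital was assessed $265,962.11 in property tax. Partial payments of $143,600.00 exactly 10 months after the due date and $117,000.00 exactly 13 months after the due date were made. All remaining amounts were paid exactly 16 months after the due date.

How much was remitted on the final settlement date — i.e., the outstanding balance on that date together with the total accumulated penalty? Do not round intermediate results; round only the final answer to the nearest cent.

$116,006.42

Balance at month 10: $265,962.1100 × (1 + 0.0135)^10 = $304,128.6261…
After $143,600.00 payment: $304,128.6261… − $143,600.00 = $160,528.6261…
Balance at month 13: $160,528.6261… × (1 + 0.0135)^3 = $167,118.1995…
After $117,000.00 payment: $167,118.1995… − $117,000.00 = $50,118.1995…
Balance at month 16: $50,118.1995… × (1 + 0.0135)^3 = $52,175.5120…
Penalty: 16 × 1.5% × $265,962.11 = $63,830.91…
Final settlement = outstanding balance + penalty = $52,175.5120… + $63,830.91… = $116,006.42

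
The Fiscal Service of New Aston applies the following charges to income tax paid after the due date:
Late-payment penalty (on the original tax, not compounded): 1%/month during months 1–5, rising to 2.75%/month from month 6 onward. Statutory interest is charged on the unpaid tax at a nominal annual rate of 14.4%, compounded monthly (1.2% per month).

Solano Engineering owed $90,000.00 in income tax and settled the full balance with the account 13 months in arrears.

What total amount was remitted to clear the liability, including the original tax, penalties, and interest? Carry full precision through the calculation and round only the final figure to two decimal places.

$129,396.72

Penalty, months 1–5: 5 × 1% × $90,000.00 = $4,500.00
Penalty, months 6–13: 8 × 2.75% × $90,000.00 = $19,800.00
Interest: $90,000.00 × ((1 + 0.012)^13 − 1) = $90,000.00 × 0.1677414… = $15,096.7224…
Total = $90,000.00 + $24,300.0000 + $15,096.7224… = $129,396.72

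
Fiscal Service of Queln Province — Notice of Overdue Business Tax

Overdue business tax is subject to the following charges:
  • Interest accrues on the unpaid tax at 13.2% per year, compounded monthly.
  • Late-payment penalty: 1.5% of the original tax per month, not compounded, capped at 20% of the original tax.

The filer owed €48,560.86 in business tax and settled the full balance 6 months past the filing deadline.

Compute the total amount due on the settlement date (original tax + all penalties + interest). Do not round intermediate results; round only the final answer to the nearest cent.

€56,225.80

Penalty: 6 × 1.5% × €48,560.86 = €4,370.48… (below the 20% cap of €9,712.17…)
Interest (13.2%/yr ÷ 12 = 1.1%/month): €48,560.86 × ((1 + 0.011)^6 − 1) = €3,294.4581…
Total = €48,560.86 + €4,370.4774 + €3,294.4581… = €56,225.80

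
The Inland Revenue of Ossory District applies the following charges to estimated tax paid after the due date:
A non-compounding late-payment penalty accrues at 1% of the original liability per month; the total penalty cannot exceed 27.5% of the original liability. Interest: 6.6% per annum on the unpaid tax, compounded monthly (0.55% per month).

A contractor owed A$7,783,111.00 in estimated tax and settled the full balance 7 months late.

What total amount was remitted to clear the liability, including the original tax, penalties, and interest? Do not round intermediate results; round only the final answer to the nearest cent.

Penalty: 7 × 1% × A$7,783,111.00 = A$544,817.77 (below the 27.5% cap of A$2,140,355.53…)
Interest: A$7,783,111.00 × ((1 + 0.0055)^7 − 1) = A$7,783,111.00 × 0.0391411… = A$304,639.5669…
Total = A$7,783,111.00 + A$544,817.7700 + A$304,639.5669… = A$8,632,568.34

A$8,632,568.34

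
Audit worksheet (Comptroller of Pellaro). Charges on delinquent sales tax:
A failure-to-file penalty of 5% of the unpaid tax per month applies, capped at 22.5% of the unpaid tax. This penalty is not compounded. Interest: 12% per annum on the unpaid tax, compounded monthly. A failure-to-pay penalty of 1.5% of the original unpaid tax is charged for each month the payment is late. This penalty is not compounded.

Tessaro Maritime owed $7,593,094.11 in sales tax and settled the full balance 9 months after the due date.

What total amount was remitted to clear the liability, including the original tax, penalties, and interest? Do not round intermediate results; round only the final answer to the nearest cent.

$11,037,969.08

Failure-to-file: 9 × 5% × $7,593,094.11 = $3,416,892.35…, capped at 22.5% × $7,593,094.11 = $1,708,446.17…
Failure-to-pay penalty: 9 × 1.5% × $7,593,094.11 = $1,025,067.70…
Interest (12%/yr ÷ 12 = 1%/month): $7,593,094.11 × ((1 + 0.01)^9 − 1) = $711,361.0922…
Total = $7,593,094.11 + $2,733,513.8796 + $711,361.0922… = $11,037,969.08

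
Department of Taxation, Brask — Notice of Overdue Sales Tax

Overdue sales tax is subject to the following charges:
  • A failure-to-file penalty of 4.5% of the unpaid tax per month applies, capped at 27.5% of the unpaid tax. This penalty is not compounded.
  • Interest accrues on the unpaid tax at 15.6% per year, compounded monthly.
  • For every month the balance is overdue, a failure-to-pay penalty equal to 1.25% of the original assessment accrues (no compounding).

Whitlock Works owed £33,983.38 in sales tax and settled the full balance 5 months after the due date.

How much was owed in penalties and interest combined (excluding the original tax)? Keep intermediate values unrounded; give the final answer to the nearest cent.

£12,037.32

Failure-to-file: 5 × 4.5% × £33,983.38 = £7,646.26… (under the 27.5% cap)
Failure-to-pay penalty = 1.25% × £33,983.38 × 5 mo = £2,123.96…
Interest (15.6%/yr ÷ 12 = 1.3%/month): £33,983.38 × ((1 + 0.013)^5 − 1) = £2,267.1031…
Penalties + interest = £9,770.2218… + £2,267.1031… = £12,037.32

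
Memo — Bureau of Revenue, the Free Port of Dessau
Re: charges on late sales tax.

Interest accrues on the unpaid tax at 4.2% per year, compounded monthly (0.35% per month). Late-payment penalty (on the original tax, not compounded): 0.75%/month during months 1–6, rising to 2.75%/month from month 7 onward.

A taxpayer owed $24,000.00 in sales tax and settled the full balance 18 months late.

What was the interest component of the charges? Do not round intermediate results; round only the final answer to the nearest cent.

$1,557.83

Interest: $24,000.00 × ((1 + 0.0035)^18 − 1) = $24,000.00 × 0.0649097… = $1,557.8328…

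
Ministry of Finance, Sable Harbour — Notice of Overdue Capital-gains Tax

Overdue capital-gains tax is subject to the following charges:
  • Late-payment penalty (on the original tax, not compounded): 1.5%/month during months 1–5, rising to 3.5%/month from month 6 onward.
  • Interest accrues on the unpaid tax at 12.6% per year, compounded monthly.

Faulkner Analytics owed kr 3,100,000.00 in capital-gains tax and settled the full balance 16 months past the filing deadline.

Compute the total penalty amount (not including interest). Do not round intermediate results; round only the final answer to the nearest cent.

Penalty, months 1–5: 5 × 1.5% × kr 3,100,000.00 = kr 232,500.00
Penalty, months 6–16: 11 × 3.5% × kr 3,100,000.00 = kr 1,193,500.00
Total penalty = kr 232,500.00 + kr 1,193,500.00 = kr 1,426,000.00

kr 1,426,000.00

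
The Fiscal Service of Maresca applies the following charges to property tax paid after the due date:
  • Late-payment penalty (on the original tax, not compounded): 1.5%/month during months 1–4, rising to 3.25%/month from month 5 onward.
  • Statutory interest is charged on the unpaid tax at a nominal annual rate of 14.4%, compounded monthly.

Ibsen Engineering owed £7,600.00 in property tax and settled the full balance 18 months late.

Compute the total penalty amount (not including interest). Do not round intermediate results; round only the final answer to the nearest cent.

Penalty, months 1–4: 4 × 1.5% × £7,600.00 = £456.00
Penalty, months 5–18: 14 × 3.25% × £7,600.00 = £3,458.00
Total penalty = £456.00 + £3,458.00 = £3,914.00

£3,914.00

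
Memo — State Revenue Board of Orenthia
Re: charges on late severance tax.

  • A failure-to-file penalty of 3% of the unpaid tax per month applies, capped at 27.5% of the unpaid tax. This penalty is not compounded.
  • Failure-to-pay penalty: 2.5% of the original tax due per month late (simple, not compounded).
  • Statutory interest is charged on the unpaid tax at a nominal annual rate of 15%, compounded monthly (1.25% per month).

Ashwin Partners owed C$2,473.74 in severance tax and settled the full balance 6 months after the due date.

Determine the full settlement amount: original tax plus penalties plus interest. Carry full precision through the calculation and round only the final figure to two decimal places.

C$3,481.50

Failure-to-file: 6 × 3% × C$2,473.74 = C$445.27… (under the 27.5% cap)
Failure-to-pay penalty: 6 × 2.5% × C$2,473.74 = C$371.06…
Interest: C$2,473.74 × ((1 + 0.0125)^6 − 1) = C$2,473.74 × 0.0773832… = C$191.4259…
Total = C$2,473.74 + C$816.3342 + C$191.4259… = C$3,481.50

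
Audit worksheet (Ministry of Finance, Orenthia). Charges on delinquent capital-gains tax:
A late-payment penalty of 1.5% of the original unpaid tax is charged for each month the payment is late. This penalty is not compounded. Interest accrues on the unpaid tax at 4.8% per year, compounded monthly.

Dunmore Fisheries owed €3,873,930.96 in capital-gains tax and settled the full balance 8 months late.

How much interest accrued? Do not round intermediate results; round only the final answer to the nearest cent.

Interest (4.8%/yr ÷ 12 = 0.4%/month): €3,873,930.96 × ((1 + 0.004)^8 − 1) = €125,715.2656…

€125,715.27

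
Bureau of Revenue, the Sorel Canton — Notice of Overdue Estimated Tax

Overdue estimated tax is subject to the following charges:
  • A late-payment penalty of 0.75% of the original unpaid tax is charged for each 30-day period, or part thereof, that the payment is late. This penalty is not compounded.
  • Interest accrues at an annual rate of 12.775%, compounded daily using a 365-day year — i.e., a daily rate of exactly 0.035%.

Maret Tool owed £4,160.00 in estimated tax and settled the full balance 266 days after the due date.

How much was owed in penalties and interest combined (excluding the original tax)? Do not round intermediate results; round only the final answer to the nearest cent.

Penalty periods: ⌈266/30⌉ = 9; penalty = 9 × 0.75% × £4,160.00 = £280.80
Interest: £4,160.00 × ((1 + 0.00035)^266 − 1) = £4,160.00 × 0.09755361… = £405.8230…
Penalties + interest = £280.8000 + £405.8230… = £686.62

£686.62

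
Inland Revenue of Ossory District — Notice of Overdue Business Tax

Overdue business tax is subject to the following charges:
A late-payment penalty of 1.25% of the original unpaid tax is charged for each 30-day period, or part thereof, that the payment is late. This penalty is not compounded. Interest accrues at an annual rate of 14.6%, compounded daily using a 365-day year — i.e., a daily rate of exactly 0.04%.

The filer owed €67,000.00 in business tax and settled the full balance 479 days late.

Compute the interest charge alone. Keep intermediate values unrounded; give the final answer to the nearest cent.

€14,146.35

Interest: €67,000.00 × ((1 + 0.0004)^479 − 1) = €67,000.00 × 0.21113955… = €14,146.3496…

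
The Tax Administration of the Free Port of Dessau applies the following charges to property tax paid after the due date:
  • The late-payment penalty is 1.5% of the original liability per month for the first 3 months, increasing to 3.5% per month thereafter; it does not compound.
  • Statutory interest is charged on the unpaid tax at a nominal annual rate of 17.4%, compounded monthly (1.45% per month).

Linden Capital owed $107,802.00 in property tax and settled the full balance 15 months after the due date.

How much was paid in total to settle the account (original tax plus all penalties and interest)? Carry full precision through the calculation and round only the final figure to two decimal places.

$183,912.98

Penalty, months 1–3: 3 × 1.5% × $107,802.00 = $4,851.09
Penalty, months 4–15: 12 × 3.5% × $107,802.00 = $45,276.84
Interest: $107,802.00 × ((1 + 0.0145)^15 − 1) = $107,802.00 × 0.2410257… = $25,983.0511…
Total = $107,802.00 + $50,127.9300 + $25,983.0511… = $183,912.98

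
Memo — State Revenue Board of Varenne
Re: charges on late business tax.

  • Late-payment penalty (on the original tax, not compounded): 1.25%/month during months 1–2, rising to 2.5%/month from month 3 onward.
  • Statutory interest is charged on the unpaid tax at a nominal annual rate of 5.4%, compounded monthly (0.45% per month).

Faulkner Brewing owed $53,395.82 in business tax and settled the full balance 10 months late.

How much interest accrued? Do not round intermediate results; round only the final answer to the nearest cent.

Interest: $53,395.82 × ((1 + 0.0045)^10 − 1) = $53,395.82 × 0.0459223… = $2,452.0573…

$2,452.06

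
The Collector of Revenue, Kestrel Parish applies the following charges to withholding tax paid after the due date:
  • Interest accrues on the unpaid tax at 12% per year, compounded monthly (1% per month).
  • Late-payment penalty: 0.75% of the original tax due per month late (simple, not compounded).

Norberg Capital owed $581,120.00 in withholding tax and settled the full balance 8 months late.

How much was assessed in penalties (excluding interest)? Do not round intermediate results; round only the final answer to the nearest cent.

$34,867.20

Late-payment penalty = 0.75% × $581,120.00 × 8 mo = $34,867.20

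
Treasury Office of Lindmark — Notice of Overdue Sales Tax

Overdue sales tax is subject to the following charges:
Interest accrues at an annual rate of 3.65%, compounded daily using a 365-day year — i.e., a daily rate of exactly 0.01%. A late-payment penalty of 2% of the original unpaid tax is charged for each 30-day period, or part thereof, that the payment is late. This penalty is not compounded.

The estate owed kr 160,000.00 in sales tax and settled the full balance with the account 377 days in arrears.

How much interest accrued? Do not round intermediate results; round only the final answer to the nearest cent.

kr 6,146.83

Interest: kr 160,000.00 × ((1 + 0.0001)^377 − 1) = kr 160,000.00 × 0.03841770… = kr 6,146.8325…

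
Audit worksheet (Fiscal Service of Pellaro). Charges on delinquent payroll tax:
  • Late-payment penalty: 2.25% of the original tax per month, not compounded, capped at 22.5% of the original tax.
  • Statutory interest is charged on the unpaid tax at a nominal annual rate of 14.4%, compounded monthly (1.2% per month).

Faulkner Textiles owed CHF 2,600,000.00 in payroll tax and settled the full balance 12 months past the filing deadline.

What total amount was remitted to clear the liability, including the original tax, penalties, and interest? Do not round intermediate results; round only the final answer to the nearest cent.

CHF 3,585,126.02

Penalty (uncapped): 12 × 2.25% × CHF 2,600,000.00 = CHF 702,000.00; cap = 22.5% × CHF 2,600,000.00 = CHF 585,000.00 → penalty = CHF 585,000.00
Interest: CHF 2,600,000.00 × ((1 + 0.012)^12 − 1) = CHF 2,600,000.00 × 0.1538946… = CHF 400,126.0229…
Total = CHF 2,600,000.00 + CHF 585,000.0000 + CHF 400,126.0229… = CHF 3,585,126.02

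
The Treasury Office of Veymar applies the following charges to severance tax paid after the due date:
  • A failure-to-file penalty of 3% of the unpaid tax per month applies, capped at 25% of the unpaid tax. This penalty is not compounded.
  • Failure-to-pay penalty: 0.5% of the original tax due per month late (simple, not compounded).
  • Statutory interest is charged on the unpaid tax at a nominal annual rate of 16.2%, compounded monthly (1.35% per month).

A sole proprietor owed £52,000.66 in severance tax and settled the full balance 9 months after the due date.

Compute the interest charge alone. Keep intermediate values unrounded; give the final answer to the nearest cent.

Interest: £52,000.66 × ((1 + 0.0135)^9 − 1) = £52,000.66 × 0.1282719… = £6,670.2242…

£6,670.22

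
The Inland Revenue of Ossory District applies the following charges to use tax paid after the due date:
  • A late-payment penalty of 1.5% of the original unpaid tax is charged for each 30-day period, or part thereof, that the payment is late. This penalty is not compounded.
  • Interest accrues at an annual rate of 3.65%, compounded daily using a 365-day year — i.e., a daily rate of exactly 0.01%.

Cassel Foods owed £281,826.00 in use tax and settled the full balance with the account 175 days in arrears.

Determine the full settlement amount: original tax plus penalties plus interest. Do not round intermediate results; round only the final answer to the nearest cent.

Penalty periods: ⌈175/30⌉ = 6; penalty = 6 × 1.5% × £281,826.00 = £25,364.34
Interest: £281,826.00 × ((1 + 0.0001)^175 − 1) = £281,826.00 × 0.01765313… = £4,975.1115…
Total = £281,826.00 + £25,364.3400 + £4,975.1115… = £312,165.45

£312,165.45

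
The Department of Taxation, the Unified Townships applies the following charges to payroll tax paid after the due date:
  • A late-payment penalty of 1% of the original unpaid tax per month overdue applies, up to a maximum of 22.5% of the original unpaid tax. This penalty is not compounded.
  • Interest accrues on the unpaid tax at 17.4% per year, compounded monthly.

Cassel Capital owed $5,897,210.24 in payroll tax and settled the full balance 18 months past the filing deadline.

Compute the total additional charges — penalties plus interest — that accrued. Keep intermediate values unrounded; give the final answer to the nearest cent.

Penalty: 18 × 1% × $5,897,210.24 = $1,061,497.84… (below the 22.5% cap of $1,326,872.30…)
Interest (17.4%/yr ÷ 12 = 1.45%/month): $5,897,210.24 × ((1 + 0.0145)^18 − 1) = $1,744,376.2969…
Penalties + interest = $1,061,497.8432 + $1,744,376.2969… = $2,805,874.14

$2,805,874.14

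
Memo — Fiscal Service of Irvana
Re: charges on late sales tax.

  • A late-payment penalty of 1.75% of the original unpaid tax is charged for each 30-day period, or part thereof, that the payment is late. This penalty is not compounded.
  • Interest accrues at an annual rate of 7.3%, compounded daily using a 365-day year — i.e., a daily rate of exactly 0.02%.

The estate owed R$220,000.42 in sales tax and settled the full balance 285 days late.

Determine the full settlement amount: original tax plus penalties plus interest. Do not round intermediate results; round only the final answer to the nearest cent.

R$271,403.47

Penalty periods: ⌈285/30⌉ = 10; penalty = 10 × 1.75% × R$220,000.42 = R$38,500.07…
Interest: R$220,000.42 × ((1 + 0.0002)^285 − 1) = R$220,000.42 × 0.05864978… = R$12,902.9755…
Total = R$220,000.42 + R$38,500.0735 + R$12,902.9755… = R$271,403.47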